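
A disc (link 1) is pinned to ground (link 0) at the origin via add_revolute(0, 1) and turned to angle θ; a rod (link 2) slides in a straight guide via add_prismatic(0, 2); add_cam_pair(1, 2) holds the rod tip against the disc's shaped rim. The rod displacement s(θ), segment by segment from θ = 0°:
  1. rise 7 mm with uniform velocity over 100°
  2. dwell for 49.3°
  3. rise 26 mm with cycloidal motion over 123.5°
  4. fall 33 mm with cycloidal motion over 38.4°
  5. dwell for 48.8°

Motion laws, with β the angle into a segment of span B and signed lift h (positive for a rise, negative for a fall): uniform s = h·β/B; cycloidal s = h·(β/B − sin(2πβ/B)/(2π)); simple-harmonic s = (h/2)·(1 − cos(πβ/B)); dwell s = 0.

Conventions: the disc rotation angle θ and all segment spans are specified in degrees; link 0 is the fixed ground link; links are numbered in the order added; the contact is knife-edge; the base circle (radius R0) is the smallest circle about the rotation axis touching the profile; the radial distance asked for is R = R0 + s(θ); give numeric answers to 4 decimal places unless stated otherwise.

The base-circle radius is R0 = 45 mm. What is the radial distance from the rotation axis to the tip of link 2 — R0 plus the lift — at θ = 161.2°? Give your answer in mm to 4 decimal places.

segment 1 (0° to 100°, uniform, h = 7) is passed completely: s = 0.0000 + (7) = 7.0000
segment 2 (100° to 149.3°, dwell): s unchanged at 7.0000
θ = 161.2° falls in segment 3 (149.3° to 272.8°, cycloidal, h = 26): β = 161.2 − 149.3 = 11.9°, B = 123.5°; Δs = 26·(0.0964 − sin(2π·0.0964)/(2π)) = 0.1503; s = 7.0000 + 0.1503 = 7.1503
R = R0 + s = 45 + 7.1503 = 52.1503

52.1503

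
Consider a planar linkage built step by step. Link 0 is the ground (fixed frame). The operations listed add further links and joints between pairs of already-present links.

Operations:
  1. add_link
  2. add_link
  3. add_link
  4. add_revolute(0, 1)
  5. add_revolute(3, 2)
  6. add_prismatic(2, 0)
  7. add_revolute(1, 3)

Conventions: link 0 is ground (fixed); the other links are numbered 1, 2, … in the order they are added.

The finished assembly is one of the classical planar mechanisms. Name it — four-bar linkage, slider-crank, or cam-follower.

links: 4 (incl. ground); joints: 3 revolute, 1 prismatic, 0 higher (cam) pair, forming one closed loop
4 links, 3 revolutes + 1 prismatic in one loop → slider-crank

slider-crank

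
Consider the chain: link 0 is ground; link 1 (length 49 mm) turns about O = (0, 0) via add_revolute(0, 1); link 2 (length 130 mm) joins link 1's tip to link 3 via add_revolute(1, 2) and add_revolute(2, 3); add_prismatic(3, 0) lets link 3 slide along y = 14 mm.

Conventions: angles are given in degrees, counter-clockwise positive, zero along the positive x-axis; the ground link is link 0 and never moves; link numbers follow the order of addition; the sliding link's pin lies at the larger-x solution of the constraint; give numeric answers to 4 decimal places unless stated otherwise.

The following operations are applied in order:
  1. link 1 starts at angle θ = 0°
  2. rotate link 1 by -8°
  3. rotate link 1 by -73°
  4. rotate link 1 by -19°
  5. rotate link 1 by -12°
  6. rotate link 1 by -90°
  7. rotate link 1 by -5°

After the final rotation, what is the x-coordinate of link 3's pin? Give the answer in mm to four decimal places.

geometry: r = 49 mm, L = 130 mm, e = 14 mm; θ starts at 0°
rotate link 1 by -8°: θ ← 0° -8° = -8°
rotate link 1 by -73°: θ ← -8° -73° = -81°
rotate link 1 by -19°: θ ← -81° -19° = -100°
rotate link 1 by -12°: θ ← -100° -12° = -112°
rotate link 1 by -90°: θ ← -112° -90° = -202°
rotate link 1 by -5°: θ ← -202° -5° = -207°
crank pin P = (r cos θ, r sin θ) = (-43.659320, 22.245534)
h = r sin θ − e = 22.245534 − 14 = 8.245534
x = r cos θ + √(L² − h²) = -43.659320 + 129.738241 = 86.078921

86.0789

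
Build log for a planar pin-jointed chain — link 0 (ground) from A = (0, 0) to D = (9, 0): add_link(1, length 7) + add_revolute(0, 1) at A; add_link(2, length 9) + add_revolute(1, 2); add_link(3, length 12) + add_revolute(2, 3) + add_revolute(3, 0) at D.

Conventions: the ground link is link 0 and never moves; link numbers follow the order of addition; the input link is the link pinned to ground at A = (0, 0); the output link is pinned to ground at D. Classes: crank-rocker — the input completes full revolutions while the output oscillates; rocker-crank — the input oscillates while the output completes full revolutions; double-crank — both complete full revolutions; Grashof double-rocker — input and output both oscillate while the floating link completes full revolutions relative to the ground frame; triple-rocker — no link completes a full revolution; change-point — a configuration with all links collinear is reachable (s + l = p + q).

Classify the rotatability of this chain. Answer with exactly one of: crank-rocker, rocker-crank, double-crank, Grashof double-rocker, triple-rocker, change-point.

lengths: ground=9, input=7, coupler=9, output=12
sorted: s=7 (shortest), l=12 (longest), p+q=18
s + l = 19 vs p + q = 18
s + l > p + q → non-Grashof → no link fully rotates → triple-rocker

triple-rocker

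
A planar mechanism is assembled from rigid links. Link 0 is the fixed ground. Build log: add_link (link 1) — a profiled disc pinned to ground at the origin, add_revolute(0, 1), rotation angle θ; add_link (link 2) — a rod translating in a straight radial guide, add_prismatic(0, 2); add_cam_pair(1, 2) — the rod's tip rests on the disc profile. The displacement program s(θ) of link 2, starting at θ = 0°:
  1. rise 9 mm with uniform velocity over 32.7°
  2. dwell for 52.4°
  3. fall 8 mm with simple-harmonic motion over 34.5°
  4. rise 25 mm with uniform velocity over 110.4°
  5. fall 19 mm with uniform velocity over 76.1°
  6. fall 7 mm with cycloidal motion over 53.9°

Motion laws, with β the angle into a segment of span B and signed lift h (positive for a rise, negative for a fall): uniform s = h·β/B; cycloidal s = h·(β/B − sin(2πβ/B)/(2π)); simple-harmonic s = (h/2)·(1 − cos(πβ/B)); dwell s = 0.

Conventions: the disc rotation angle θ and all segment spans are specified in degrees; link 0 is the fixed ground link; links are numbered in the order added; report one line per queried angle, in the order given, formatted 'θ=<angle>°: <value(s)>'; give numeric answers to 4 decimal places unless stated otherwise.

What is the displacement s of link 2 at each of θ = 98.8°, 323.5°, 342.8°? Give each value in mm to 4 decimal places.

seg 1 [0°–32.7°] uniform, h=9: full span → s += 9 → s = 9.0000
seg 2 [32.7°–85.1°] dwell: s stays 9.0000
seg 3 [85.1°–119.6°] simple-harmonic, h=-8: θ=98.8° here. β=13.7, B=34.5. -8/2·(1 − cos(π·0.3971)) = -2.7293 → s = 6.2707
seg 3 [85.1°–119.6°] simple-harmonic, h=-8: full span → s += -8 → s = 1.0000
seg 4 [119.6°–230°] uniform, h=25: full span → s += 25 → s = 26.0000
seg 5 [230°–306.1°] uniform, h=-19: full span → s += -19 → s = 7.0000
seg 6 [306.1°–360°] cycloidal, h=-7: θ=323.5° here. β=17.4, B=53.9. -7·(0.3228 − sin(2π·0.3228)/(2π)) = -1.2602 → s = 5.7398
seg 6 [306.1°–360°] cycloidal, h=-7: θ=342.8° here. β=36.7, B=53.9. -7·(0.6809 − sin(2π·0.6809)/(2π)) = -5.7769 → s = 1.2231

θ=98.8°: 6.2707
θ=323.5°: 5.7398
θ=342.8°: 1.2231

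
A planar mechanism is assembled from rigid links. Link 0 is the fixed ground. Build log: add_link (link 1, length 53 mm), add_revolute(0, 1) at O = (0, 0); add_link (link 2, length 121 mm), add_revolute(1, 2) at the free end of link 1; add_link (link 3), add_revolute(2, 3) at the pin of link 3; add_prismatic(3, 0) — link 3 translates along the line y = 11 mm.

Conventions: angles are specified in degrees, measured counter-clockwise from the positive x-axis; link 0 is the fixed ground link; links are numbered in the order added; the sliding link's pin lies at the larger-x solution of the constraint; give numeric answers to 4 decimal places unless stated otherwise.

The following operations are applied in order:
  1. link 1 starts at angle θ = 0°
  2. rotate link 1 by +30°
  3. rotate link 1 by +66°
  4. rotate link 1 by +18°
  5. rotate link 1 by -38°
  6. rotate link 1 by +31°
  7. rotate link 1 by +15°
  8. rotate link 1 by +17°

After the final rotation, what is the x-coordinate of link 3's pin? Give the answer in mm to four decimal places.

geometry: r = 53 mm, L = 121 mm, e = 11 mm; θ starts at 0°
rotate link 1 by +30°: θ ← 0° +30° = 30°
rotate link 1 by +66°: θ ← 30° +66° = 96°
rotate link 1 by +18°: θ ← 96° +18° = 114°
rotate link 1 by -38°: θ ← 114° -38° = 76°
rotate link 1 by +31°: θ ← 76° +31° = 107°
rotate link 1 by +15°: θ ← 107° +15° = 122°
rotate link 1 by +17°: θ ← 122° +17° = 139°
crank pin P = (r cos θ, r sin θ) = (-39.999608, 34.771129)
h = r sin θ − e = 34.771129 − 11 = 23.771129
x = r cos θ + √(L² − h²) = -39.999608 + 118.642039 = 78.642431

78.6424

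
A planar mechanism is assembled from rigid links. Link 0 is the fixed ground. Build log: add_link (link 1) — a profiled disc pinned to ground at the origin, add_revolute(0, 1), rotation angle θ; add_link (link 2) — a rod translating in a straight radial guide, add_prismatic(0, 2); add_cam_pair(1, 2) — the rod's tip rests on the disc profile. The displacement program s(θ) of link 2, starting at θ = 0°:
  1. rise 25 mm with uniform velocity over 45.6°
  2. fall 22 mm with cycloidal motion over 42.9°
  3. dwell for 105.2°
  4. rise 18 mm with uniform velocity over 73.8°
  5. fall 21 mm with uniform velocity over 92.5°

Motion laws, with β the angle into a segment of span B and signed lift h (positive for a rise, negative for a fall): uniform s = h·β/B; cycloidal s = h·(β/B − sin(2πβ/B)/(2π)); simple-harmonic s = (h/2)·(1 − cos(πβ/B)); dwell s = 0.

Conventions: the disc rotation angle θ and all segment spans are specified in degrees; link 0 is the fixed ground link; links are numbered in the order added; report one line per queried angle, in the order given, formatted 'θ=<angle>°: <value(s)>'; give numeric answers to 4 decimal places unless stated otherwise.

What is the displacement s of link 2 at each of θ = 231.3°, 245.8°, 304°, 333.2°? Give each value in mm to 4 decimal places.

seg 1 [0°–45.6°] uniform, h=25: full span → s += 25 → s = 25.0000
seg 2 [45.6°–88.5°] cycloidal, h=-22: full span → s += -22 → s = 3.0000
seg 3 [88.5°–193.7°] dwell: s stays 3.0000
seg 4 [193.7°–267.5°] uniform, h=18: θ=231.3° here. β=37.6, B=73.8. 18·37.6/73.8 = 9.1707 → s = 12.1707
seg 4 [193.7°–267.5°] uniform, h=18: θ=245.8° here. β=52.1, B=73.8. 18·52.1/73.8 = 12.7073 → s = 15.7073
seg 4 [193.7°–267.5°] uniform, h=18: full span → s += 18 → s = 21.0000
seg 5 [267.5°–360°] uniform, h=-21: θ=304° here. β=36.5, B=92.5. -21·36.5/92.5 = -8.2865 → s = 12.7135
seg 5 [267.5°–360°] uniform, h=-21: θ=333.2° here. β=65.7, B=92.5. -21·65.7/92.5 = -14.9157 → s = 6.0843

θ=231.3°: 12.1707
θ=245.8°: 15.7073
θ=304°: 12.7135
θ=333.2°: 6.0843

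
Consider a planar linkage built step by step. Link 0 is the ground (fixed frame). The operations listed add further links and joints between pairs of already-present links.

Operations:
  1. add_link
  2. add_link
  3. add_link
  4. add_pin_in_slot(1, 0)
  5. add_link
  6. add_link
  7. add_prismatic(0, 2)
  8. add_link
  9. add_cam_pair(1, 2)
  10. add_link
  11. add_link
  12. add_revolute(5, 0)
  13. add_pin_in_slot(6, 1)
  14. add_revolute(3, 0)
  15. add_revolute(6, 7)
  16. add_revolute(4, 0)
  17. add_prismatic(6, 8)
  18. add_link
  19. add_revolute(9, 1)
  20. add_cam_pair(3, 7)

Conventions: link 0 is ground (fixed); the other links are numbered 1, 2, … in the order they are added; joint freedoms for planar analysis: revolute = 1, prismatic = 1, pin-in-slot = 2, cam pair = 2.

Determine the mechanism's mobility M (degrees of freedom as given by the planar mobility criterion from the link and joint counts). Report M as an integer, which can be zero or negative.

link 0 = ground. State L|J1|J2 = 1|0|0
+link1  2|0|0
+link2  3|0|0
+link3  4|0|0
PS(1,0) f=2→J2  4|0|1
+link4  5|0|1
+link5  6|0|1
P(0,2) f=1→J1  6|1|1
+link6  7|1|1
C(1,2) f=2→J2  7|1|2
+link7  8|1|2
+link8  9|1|2
R(5,0) f=1→J1  9|2|2
PS(6,1) f=2→J2  9|2|3
R(3,0) f=1→J1  9|3|3
R(6,7) f=1→J1  9|4|3
R(4,0) f=1→J1  9|5|3
P(6,8) f=1→J1  9|6|3
+link9  10|6|3
R(9,1) f=1→J1  10|7|3
C(3,7) f=2→J2  10|7|4
M = 3(10−1)−2·7−4 = 27−14−4 = 9

M = 9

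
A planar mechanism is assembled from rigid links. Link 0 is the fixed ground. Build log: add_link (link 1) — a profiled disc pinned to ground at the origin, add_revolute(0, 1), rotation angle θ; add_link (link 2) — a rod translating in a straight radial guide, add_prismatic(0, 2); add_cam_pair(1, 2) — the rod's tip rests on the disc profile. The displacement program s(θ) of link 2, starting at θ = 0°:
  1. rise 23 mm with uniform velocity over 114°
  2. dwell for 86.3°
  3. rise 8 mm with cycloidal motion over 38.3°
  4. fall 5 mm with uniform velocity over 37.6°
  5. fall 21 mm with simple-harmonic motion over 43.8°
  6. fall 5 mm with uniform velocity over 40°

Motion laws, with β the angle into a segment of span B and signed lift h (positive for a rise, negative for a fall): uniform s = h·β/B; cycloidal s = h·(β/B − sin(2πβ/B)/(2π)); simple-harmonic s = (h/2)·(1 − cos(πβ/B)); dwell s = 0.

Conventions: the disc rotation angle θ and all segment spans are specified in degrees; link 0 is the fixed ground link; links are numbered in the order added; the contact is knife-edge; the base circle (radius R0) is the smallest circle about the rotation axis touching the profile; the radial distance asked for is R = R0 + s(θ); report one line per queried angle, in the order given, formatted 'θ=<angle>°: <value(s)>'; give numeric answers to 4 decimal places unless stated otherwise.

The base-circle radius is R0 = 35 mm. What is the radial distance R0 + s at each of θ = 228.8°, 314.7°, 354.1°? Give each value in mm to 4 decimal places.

seg 1 [0°–114°] uniform, h=23: full span → s += 23 → s = 23.0000
seg 2 [114°–200.3°] dwell: s stays 23.0000
seg 3 [200.3°–238.6°] cycloidal, h=8: θ=228.8° here. β=28.5, B=38.3. 8·(0.7441 − sin(2π·0.7441)/(2π)) = 7.2254 → s = 30.2254
seg 3 [200.3°–238.6°] cycloidal, h=8: full span → s += 8 → s = 31.0000
seg 4 [238.6°–276.2°] uniform, h=-5: full span → s += -5 → s = 26.0000
seg 5 [276.2°–320°] simple-harmonic, h=-21: θ=314.7° here. β=38.5, B=43.8. -21/2·(1 − cos(π·0.8790)) = -20.2504 → s = 5.7496
seg 5 [276.2°–320°] simple-harmonic, h=-21: full span → s += -21 → s = 5.0000
seg 6 [320°–360°] uniform, h=-5: θ=354.1° here. β=34.1, B=40. -5·34.1/40 = -4.2625 → s = 0.7375
θ=228.8°: R = R0 + s = 35 + 30.2254 = 65.2254
θ=314.7°: R = R0 + s = 35 + 5.7496 = 40.7496
θ=354.1°: R = R0 + s = 35 + 0.7375 = 35.7375

θ=228.8°: 65.2254
θ=314.7°: 40.7496
θ=354.1°: 35.7375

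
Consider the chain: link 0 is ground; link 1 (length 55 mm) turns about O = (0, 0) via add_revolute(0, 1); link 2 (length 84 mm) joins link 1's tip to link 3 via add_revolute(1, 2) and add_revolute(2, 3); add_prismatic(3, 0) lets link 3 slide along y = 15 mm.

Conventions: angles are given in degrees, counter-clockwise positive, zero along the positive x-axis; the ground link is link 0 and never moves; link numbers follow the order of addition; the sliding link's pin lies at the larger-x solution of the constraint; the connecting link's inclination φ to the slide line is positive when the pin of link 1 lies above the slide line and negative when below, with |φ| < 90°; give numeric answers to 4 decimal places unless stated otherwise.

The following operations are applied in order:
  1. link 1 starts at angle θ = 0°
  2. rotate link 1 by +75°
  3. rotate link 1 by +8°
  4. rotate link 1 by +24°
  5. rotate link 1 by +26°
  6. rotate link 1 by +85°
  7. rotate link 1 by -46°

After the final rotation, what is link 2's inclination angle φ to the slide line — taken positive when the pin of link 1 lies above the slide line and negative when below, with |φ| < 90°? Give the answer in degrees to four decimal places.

geometry: r = 55 mm, L = 84 mm, e = 15 mm; θ starts at 0°
rotate link 1 by +75°: θ ← 0° +75° = 75°
rotate link 1 by +8°: θ ← 75° +8° = 83°
rotate link 1 by +24°: θ ← 83° +24° = 107°
rotate link 1 by +26°: θ ← 107° +26° = 133°
rotate link 1 by +85°: θ ← 133° +85° = 218°
rotate link 1 by -46°: θ ← 218° -46° = 172°
h = r sin θ − e = 7.654521 − 15 = -7.345479
sin φ = h / L = -7.345479 / 84 = -0.08744618
φ = arcsin(-0.08744618) = -5.016705°

-5.0167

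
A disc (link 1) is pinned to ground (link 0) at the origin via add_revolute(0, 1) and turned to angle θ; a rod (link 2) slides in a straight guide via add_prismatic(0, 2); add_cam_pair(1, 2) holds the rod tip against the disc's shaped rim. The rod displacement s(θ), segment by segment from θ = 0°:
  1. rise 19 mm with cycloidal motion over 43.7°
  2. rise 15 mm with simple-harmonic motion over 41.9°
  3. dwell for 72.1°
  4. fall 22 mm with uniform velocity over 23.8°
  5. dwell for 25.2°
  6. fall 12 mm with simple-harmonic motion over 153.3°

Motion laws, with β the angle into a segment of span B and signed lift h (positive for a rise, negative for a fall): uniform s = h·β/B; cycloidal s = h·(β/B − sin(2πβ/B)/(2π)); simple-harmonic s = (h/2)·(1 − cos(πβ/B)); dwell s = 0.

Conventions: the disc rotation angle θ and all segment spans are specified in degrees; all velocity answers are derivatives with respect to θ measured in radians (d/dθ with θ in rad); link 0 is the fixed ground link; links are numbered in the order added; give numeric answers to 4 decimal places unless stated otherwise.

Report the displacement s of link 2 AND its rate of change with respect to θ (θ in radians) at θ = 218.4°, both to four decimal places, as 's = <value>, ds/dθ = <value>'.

segment 1 (0° to 43.7°, cycloidal, h = 19) is passed completely: s = 0.0000 + (19) = 19.0000
segment 2 (43.7° to 85.6°, simple-harmonic, h = 15) is passed completely: s = 19.0000 + (15) = 34.0000
segment 3 (85.6° to 157.7°, dwell): s unchanged at 34.0000
segment 4 (157.7° to 181.5°, uniform, h = -22) is passed completely: s = 34.0000 + (-22) = 12.0000
segment 5 (181.5° to 206.7°, dwell): s unchanged at 12.0000
θ = 218.4° falls in segment 6 (206.7° to 360°, simple-harmonic, h = -12): β = 218.4 − 206.7 = 11.7°, B = 153.3°; Δs = -12/2·(1 − cos(π·0.0763)) = -0.1716; s = 12.0000 − 0.1716 = 11.8284
velocity in seg [206.7°–360°] (simple-harmonic), θ in radians: β = 11.7° = 0.2042 rad, B = 153.3° = 2.6756 rad; ds/dθ = (πh/(2B)) sin(πβ/B) = (π·(-12)/(2·2.6756)) sin(π·0.0763) = -1.673039 mm/rad

s = 11.8284, ds/dθ = -1.6730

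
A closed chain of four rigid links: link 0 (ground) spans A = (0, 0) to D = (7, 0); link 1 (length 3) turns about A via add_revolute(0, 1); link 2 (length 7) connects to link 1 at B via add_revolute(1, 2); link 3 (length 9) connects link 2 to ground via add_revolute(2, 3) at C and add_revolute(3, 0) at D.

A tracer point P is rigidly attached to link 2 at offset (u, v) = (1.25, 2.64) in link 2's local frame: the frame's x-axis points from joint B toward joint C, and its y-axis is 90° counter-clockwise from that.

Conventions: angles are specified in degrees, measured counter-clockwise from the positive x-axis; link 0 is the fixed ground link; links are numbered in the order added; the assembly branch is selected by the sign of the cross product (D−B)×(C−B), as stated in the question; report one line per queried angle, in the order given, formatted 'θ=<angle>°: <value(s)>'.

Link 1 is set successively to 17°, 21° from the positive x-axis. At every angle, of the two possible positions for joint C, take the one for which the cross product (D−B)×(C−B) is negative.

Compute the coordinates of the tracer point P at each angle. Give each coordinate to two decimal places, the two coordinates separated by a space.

A=(0,0), D=(7.00,0)
θ=17°: B = A + 3.00·(cos17°, sin17°) = (2.8689, 0.8771)
θ=17°: |BD| = 4.2232
θ=17°: circle(B,7.00) ∩ circle(D,9.00): a=-1.6770, h=6.7961
θ=17°:   candidates: C₊=(2.6399,7.8734) cross=28.701; C₋=(-0.1830,-5.4225) cross=-28.701
θ=17°:   branch - wants cross < 0 → take C=(-0.1830,-5.4225) (cross=-28.701)
θ=17°: ex = (C−B)/|BC| = (-0.4360,-0.8999); ey = (0.8999,-0.4360)
θ=17°: P = B + 1.25·ex + 2.64·ey = (4.6998,-1.3988)
θ=21°: B = A + 3.00·(cos21°, sin21°) = (2.8007, 1.0751)
θ=21°: |BD| = 4.3347
θ=21°: circle(B,7.00) ∩ circle(D,9.00): a=-1.5238, h=6.8321
θ=21°:   candidates: C₊=(3.0191,8.0717) cross=29.615; C₋=(-0.3700,-5.1656) cross=-29.615
θ=21°:   branch - wants cross < 0 → take C=(-0.3700,-5.1656) (cross=-29.615)
θ=21°: ex = (C−B)/|BC| = (-0.4530,-0.8915); ey = (0.8915,-0.4530)
θ=21°: P = B + 1.25·ex + 2.64·ey = (4.5882,-1.2351)

θ=17°: 4.70 -1.40
θ=21°: 4.59 -1.24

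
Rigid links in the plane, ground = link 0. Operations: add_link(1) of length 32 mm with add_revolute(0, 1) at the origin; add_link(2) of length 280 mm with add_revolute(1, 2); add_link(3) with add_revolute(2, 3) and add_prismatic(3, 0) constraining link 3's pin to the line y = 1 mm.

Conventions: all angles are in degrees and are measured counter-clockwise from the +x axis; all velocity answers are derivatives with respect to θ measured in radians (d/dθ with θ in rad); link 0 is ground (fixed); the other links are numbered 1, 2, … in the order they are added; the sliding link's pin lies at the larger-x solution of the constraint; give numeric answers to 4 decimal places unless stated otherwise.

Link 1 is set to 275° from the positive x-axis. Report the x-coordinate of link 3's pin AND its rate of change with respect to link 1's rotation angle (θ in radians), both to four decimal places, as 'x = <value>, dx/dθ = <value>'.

geometry: r = 32 mm, L = 280 mm, e = 1 mm
crank pin P = (r cos θ, r sin θ) = (2.788984, -31.878230)
h = r sin θ − e = -31.878230 − 1 = -32.878230
x = r cos θ + √(L² − h²) = 2.788984 + 278.062982 = 280.851966
dx/dθ = −r sin θ − h·r cos θ/√(L² − h²) (θ in radians; h = -32.878230) = 32.208000

x = 280.8520, dx/dθ = 32.2080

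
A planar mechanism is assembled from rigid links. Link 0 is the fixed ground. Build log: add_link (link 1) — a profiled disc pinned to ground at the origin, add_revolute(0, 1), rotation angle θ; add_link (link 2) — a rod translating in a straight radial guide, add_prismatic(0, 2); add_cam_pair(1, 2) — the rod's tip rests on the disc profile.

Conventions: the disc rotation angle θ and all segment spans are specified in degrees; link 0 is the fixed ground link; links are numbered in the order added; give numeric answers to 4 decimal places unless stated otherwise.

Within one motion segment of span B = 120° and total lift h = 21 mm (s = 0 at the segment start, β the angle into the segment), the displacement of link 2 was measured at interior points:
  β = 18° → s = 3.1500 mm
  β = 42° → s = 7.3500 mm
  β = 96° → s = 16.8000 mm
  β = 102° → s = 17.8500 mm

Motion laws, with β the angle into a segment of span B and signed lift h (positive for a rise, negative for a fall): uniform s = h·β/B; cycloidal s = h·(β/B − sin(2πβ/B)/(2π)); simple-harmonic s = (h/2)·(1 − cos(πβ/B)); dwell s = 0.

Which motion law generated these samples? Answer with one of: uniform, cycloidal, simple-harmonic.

candidates at β/B = r: uniform s = h·r (linear in β); cycloidal s = h·(r − sin(2πr)/(2π)); simple-harmonic s = (h/2)(1 − cos(πr))
β=18°: printed 3.1500 | uniform 3.1500, cycloidal 0.4461, simple-harmonic 1.1444
β=42°: printed 7.3500 | uniform 7.3500, cycloidal 4.6461, simple-harmonic 5.7331
β=96°: printed 16.8000 | uniform 16.8000, cycloidal 19.9787, simple-harmonic 18.9947
β=102°: printed 17.8500 | uniform 17.8500, cycloidal 20.5539, simple-harmonic 19.8556
only one law matches every sample → uniform

uniform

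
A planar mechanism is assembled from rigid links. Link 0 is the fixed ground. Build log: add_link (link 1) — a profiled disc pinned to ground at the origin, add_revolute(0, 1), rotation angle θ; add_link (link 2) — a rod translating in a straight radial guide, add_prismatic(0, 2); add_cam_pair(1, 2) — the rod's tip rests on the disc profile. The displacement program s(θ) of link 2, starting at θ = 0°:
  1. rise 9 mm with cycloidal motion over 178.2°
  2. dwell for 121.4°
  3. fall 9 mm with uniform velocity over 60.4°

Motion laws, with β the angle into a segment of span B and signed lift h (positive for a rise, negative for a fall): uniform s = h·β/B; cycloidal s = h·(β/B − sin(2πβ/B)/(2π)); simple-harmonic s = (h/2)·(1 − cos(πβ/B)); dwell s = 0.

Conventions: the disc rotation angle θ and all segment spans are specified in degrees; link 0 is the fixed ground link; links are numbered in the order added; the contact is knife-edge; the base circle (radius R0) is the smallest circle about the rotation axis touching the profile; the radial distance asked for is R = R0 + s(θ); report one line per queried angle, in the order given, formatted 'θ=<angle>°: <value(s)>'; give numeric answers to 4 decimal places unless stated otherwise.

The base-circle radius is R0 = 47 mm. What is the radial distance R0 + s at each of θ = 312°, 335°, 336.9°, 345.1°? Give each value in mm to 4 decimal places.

seg 1 [0°–178.2°] cycloidal, h=9: full span → s += 9 → s = 9.0000
seg 2 [178.2°–299.6°] dwell: s stays 9.0000
seg 3 [299.6°–360°] uniform, h=-9: θ=312° here. β=12.4, B=60.4. -9·12.4/60.4 = -1.8477 → s = 7.1523
seg 3 [299.6°–360°] uniform, h=-9: θ=335° here. β=35.4, B=60.4. -9·35.4/60.4 = -5.2748 → s = 3.7252
seg 3 [299.6°–360°] uniform, h=-9: θ=336.9° here. β=37.3, B=60.4. -9·37.3/60.4 = -5.5579 → s = 3.4421
seg 3 [299.6°–360°] uniform, h=-9: θ=345.1° here. β=45.5, B=60.4. -9·45.5/60.4 = -6.7798 → s = 2.2202
θ=312°: R = R0 + s = 47 + 7.1523 = 54.1523
θ=335°: R = R0 + s = 47 + 3.7252 = 50.7252
θ=336.9°: R = R0 + s = 47 + 3.4421 = 50.4421
θ=345.1°: R = R0 + s = 47 + 2.2202 = 49.2202

θ=312°: 54.1523
θ=335°: 50.7252
θ=336.9°: 50.4421
θ=345.1°: 49.2202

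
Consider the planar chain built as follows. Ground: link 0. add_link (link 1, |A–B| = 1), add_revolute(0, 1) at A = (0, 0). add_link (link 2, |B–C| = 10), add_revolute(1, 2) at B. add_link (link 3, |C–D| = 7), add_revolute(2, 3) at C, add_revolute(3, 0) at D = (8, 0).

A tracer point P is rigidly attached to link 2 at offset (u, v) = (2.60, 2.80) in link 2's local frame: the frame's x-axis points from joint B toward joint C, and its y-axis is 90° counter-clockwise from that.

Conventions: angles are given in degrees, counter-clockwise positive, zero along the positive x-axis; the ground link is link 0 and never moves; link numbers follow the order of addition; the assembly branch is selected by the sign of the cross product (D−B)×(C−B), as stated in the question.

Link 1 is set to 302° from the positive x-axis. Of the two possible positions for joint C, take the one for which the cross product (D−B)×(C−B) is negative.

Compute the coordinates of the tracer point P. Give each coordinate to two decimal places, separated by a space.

A=(0,0), D=(8.00,0)
B = A + 1.00·(cos302°, sin302°) = (0.5299, -0.8480)
|BD| = 7.5181
circle(B,10.00) ∩ circle(D,7.00): a=7.1509, h=6.9904
  candidates: C₊=(6.8466,6.9043) cross=52.554; C₋=(8.4237,-6.9872) cross=-52.554
  branch - wants cross < 0 → take C=(8.4237,-6.9872) (cross=-52.554)
ex = (C−B)/|BC| = (0.7894,-0.6139); ey = (0.6139,0.7894)
P = B + 2.60·ex + 2.80·ey = (4.3012,-0.2340)

4.30 -0.23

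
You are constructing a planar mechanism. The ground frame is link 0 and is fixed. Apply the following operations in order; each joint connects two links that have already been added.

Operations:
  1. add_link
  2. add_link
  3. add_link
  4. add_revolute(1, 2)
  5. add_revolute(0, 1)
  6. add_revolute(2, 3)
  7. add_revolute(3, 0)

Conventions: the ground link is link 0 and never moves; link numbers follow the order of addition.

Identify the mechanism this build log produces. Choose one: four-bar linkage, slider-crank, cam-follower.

links: 4 (incl. ground); joints: 4 revolute, 0 prismatic, 0 higher (cam) pair, forming one closed loop
4 links in a single 4R loop → four-bar linkage

four-bar linkage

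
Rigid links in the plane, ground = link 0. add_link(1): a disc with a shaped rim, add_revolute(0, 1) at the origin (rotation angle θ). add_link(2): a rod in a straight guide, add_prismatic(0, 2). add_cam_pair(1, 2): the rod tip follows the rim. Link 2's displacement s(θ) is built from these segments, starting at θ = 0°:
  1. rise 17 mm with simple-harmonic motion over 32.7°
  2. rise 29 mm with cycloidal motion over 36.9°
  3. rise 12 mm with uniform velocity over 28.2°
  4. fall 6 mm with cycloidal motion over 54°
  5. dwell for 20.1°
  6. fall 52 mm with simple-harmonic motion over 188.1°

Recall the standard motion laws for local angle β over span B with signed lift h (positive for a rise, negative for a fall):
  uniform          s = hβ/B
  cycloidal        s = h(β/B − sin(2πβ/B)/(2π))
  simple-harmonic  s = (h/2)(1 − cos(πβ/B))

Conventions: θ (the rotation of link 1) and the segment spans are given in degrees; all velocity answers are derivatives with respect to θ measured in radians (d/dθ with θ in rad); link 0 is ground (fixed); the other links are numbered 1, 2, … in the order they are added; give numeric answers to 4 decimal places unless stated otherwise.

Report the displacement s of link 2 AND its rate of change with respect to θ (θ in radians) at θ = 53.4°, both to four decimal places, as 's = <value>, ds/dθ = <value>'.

segment 1 (0° to 32.7°, simple-harmonic, h = 17) is passed completely: s = 0.0000 + (17) = 17.0000
θ = 53.4° falls in segment 2 (32.7° to 69.6°, cycloidal, h = 29): β = 53.4 − 32.7 = 20.7°, B = 36.9°; Δs = 29·(0.5610 − sin(2π·0.5610)/(2π)) = 17.9936; s = 17.0000 + 17.9936 = 34.9936
velocity in seg [32.7°–69.6°] (cycloidal), θ in radians: β = 20.7° = 0.3613 rad, B = 36.9° = 0.6440 rad; ds/dθ = (h/B)(1 − cos(2πβ/B)) = (29/0.6440)(1 − cos(2π·0.5610)) = 86.793900 mm/rad

s = 34.9936, ds/dθ = 86.7939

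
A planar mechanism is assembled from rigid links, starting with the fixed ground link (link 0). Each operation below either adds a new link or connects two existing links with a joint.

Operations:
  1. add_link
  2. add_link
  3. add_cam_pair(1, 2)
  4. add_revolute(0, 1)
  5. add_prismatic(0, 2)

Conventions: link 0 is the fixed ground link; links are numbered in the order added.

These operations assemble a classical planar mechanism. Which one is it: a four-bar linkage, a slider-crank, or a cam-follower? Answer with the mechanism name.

links: 3 (incl. ground); joints: 1 revolute, 1 prismatic, 1 higher (cam) pair, forming one closed loop
3 links, revolute + prismatic + higher pair in one loop → cam-follower

cam-follower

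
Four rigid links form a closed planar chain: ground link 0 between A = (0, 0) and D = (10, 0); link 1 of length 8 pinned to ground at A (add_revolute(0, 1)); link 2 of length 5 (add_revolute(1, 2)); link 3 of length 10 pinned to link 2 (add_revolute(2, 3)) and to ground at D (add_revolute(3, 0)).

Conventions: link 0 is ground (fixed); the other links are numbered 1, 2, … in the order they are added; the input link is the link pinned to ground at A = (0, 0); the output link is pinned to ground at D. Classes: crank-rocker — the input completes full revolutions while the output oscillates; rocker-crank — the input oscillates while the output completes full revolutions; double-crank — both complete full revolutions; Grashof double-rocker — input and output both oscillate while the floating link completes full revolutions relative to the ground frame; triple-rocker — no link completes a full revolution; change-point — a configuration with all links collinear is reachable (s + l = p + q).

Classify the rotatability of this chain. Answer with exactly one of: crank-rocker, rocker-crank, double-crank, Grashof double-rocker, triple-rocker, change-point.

lengths: ground=10, input=8, coupler=5, output=10
sorted: s=5 (shortest), l=10 (longest), p+q=18
s + l = 15 vs p + q = 18
s + l < p + q (Grashof) with shortest = coupler link → Grashof double-rocker

Grashof double-rocker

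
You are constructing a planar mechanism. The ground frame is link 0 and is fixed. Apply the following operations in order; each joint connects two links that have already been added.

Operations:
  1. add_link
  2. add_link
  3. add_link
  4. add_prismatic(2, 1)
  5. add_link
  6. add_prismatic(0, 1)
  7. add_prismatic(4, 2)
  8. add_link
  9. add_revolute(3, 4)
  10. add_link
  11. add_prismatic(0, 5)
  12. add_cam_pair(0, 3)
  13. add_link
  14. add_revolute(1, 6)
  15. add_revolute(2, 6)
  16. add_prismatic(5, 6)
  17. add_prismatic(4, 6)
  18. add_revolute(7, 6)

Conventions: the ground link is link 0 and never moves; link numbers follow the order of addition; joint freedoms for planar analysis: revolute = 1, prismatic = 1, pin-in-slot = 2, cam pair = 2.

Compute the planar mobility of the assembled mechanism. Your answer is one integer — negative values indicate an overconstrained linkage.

link 0 = ground. State L|J1|J2 = 1|0|0
+link1  2|0|0
+link2  3|0|0
+link3  4|0|0
P(2,1) f=1→J1  4|1|0
+link4  5|1|0
P(0,1) f=1→J1  5|2|0
P(4,2) f=1→J1  5|3|0
+link5  6|3|0
R(3,4) f=1→J1  6|4|0
+link6  7|4|0
P(0,5) f=1→J1  7|5|0
C(0,3) f=2→J2  7|5|1
+link7  8|5|1
R(1,6) f=1→J1  8|6|1
R(2,6) f=1→J1  8|7|1
P(5,6) f=1→J1  8|8|1
P(4,6) f=1→J1  8|9|1
R(7,6) f=1→J1  8|10|1
M = 3(8−1)−2·10−1 = 21−20−1 = 0

M = 0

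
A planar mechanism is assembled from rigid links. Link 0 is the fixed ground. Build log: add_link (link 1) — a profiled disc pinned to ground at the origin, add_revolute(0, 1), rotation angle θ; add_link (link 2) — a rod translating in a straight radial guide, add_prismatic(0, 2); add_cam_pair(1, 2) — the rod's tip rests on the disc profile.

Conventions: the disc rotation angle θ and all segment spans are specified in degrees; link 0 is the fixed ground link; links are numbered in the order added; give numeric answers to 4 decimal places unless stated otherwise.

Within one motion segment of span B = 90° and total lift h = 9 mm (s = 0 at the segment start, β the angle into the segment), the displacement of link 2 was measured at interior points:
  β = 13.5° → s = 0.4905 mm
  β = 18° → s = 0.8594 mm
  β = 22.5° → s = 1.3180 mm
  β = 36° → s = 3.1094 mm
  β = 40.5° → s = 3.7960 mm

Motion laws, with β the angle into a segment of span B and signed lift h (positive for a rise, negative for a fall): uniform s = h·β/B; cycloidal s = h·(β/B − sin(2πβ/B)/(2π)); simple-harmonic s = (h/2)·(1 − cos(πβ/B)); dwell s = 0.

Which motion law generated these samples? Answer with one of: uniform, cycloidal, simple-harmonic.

candidates at β/B = r: uniform s = h·r (linear in β); cycloidal s = h·(r − sin(2πr)/(2π)); simple-harmonic s = (h/2)(1 − cos(πr))
β=13.5°: printed 0.4905 | uniform 1.3500, cycloidal 0.1912, simple-harmonic 0.4905
β=18°: printed 0.8594 | uniform 1.8000, cycloidal 0.4377, simple-harmonic 0.8594
β=22.5°: printed 1.3180 | uniform 2.2500, cycloidal 0.8176, simple-harmonic 1.3180
β=36°: printed 3.1094 | uniform 3.6000, cycloidal 2.7581, simple-harmonic 3.1094
β=40.5°: printed 3.7960 | uniform 4.0500, cycloidal 3.6074, simple-harmonic 3.7960
only one law matches every sample → simple-harmonic

simple-harmonic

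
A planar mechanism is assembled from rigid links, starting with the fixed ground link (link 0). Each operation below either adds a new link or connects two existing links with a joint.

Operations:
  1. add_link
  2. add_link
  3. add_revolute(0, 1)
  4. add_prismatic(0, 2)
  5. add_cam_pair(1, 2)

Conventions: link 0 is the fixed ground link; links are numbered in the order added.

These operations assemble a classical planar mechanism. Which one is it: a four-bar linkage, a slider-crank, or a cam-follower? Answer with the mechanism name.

links: 3 (incl. ground); joints: 1 revolute, 1 prismatic, 1 higher (cam) pair, forming one closed loop
3 links, revolute + prismatic + higher pair in one loop → cam-follower

cam-follower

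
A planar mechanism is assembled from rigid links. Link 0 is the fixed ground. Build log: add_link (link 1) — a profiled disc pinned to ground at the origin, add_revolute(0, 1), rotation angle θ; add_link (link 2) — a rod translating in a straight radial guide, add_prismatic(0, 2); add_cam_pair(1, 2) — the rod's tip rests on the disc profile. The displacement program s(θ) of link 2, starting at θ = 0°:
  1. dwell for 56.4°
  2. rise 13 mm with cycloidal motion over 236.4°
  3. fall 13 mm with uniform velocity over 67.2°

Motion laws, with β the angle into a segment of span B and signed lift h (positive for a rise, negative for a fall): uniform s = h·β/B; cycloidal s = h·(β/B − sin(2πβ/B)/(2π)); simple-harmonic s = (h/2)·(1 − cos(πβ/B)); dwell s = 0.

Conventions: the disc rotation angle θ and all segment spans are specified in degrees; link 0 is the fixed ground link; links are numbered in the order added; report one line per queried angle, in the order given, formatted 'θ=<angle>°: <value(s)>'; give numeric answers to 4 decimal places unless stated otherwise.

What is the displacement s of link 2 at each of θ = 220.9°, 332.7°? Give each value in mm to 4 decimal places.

seg 1 [0°–56.4°] dwell: s stays 0.0000
seg 2 [56.4°–292.8°] cycloidal, h=13: θ=220.9° here. β=164.5, B=236.4. 13·(0.6959 − sin(2π·0.6959)/(2π)) = 10.9965 → s = 10.9965
seg 2 [56.4°–292.8°] cycloidal, h=13: full span → s += 13 → s = 13.0000
seg 3 [292.8°–360°] uniform, h=-13: θ=332.7° here. β=39.9, B=67.2. -13·39.9/67.2 = -7.7187 → s = 5.2813

θ=220.9°: 10.9965
θ=332.7°: 5.2813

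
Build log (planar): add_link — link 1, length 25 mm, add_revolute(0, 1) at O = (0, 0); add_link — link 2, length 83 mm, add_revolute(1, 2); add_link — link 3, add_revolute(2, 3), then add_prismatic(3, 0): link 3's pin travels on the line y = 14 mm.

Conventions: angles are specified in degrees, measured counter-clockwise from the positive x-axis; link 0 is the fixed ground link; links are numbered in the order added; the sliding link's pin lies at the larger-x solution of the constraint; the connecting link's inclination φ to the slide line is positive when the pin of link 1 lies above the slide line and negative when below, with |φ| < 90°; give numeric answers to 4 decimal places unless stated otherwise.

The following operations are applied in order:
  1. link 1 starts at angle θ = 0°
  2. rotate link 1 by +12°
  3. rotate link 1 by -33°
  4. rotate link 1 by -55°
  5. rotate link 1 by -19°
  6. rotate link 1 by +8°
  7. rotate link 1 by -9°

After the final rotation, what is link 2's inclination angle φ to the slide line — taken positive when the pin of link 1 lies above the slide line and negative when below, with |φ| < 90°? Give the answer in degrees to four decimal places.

geometry: r = 25 mm, L = 83 mm, e = 14 mm; θ starts at 0°
rotate link 1 by +12°: θ ← 0° +12° = 12°
rotate link 1 by -33°: θ ← 12° -33° = -21°
rotate link 1 by -55°: θ ← -21° -55° = -76°
rotate link 1 by -19°: θ ← -76° -19° = -95°
rotate link 1 by +8°: θ ← -95° +8° = -87°
rotate link 1 by -9°: θ ← -87° -9° = -96°
h = r sin θ − e = -24.863047 − 14 = -38.863047
sin φ = h / L = -38.863047 / 83 = -0.46822949
φ = arcsin(-0.46822949) = -27.919430°

-27.9194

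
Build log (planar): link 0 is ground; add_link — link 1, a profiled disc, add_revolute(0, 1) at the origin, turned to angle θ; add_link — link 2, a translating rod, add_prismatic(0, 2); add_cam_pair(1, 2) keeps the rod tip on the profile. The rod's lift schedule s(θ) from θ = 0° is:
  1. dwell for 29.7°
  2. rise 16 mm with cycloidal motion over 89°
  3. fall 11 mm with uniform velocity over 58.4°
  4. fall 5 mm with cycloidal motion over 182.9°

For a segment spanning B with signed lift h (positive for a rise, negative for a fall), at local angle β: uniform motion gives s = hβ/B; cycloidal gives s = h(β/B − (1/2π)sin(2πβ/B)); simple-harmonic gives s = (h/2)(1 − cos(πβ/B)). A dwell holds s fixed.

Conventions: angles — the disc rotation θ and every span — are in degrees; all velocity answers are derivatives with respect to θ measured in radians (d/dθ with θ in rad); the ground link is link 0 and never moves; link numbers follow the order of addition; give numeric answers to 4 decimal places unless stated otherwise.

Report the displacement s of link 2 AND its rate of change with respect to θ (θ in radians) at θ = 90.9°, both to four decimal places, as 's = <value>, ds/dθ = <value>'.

seg 1 [0°–29.7°] dwell: s stays 0.0000
seg 2 [29.7°–118.7°] cycloidal, h=16: θ=90.9° here. β=61.2, B=89. 16·(0.6876 − sin(2π·0.6876)/(2π)) = 13.3557 → s = 13.3557
velocity in seg [29.7°–118.7°] (cycloidal), θ in radians: β = 61.2° = 1.0681 rad, B = 89° = 1.5533 rad; ds/dθ = (h/B)(1 − cos(2πβ/B)) = (16/1.5533)(1 − cos(2π·0.6876)) = 14.233744 mm/rad

s = 13.3557, ds/dθ = 14.2337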